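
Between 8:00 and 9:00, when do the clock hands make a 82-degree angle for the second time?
At t minutes past 8:00, the hour hand is at 30 x 8 + 0.5t degrees and the minute hand is at 6t degrees.
The smaller angle between them is 82 degrees when |30H - 5.5t| = 82 or |30H - 5.5t| = 278.
With H = 8, solve 30 x 8 - 5.5t = +/- target for each target:
  t = (30 x 8 - 82) / 5.5 = 28.73
  t = (30 x 8 + 82) / 5.5 = 58.55
  t = (30 x 8 - 278) / 5.5 = -6.91 (outside (0, 60))
  t = (30 x 8 + 278) / 5.5 = 94.18 (outside (0, 60))
Valid solutions in (0, 60): {28.73, 58.55} minutes.
The second occurrence is t = 58.55 minutes.
The hands form a 82-degree angle at 58.55 minutes past 8:00.

Final answer: 58.55 minutes past 8:00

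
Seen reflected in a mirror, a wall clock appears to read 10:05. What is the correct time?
Reflection across the vertical (12-6) axis maps a hand at angle A degrees to (360 - A) degrees, which sends a reading of T minutes past 12:00 to (720 - T) minutes past 12:00.
Mirror reads 10:05 = 605 minutes past 12:00.
Actual time: (720 - 605) mod 720 = 115 minutes = 1:55.

Final answer: 1:55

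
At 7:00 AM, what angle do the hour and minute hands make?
Hour hand position: 7 x 30 + 0 x 0.5 = 210 degrees
Minute hand position: 0 x 6 = 0 degrees
Difference: |210 - 0| = 210 degrees
Since 210 > 180, the smaller angle is 360 - 210 = 150 degrees

Final answer: 150 degrees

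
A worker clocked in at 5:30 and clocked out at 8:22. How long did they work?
From 5:30 to 8:22:
(8 x 60 + 22) - (5 x 60 + 30) = 502 - 330 = 172 minutes
= 2 hours and 52 minutes

Final answer: 2 hours and 52 minutes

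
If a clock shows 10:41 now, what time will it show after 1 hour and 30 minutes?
Starting time: 10:41
Adding 30 minutes to 41 minutes: 41 + 30 = 71 minutes = 1 hour and 11 minutes
Adding 1 hour: 10 + 1 + 1 (carry) = 12
Final time: 12:11

Final answer: 12:11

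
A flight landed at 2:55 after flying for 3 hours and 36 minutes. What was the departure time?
Starting time: 2:55 = 175 total minutes past 12:00
Subtracting: 3 hours and 36 minutes = 216 minutes
175 - 216 = -41 (negative, add 12 hours = 720) = 679 minutes
= 11 hours and 19 minutes past 12:00 = 11:19

Final answer: 11:19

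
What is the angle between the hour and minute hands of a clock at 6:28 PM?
Hour hand position: 6 x 30 + 28 x 0.5 = 194 degrees
Minute hand position: 28 x 6 = 168 degrees
Difference: |194 - 168| = 26 degrees
The angle between the hands is 26 degrees

Final answer: 26 degrees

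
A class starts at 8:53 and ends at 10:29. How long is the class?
From 8:53 to 10:29:
(10 x 60 + 29) - (8 x 60 + 53) = 629 - 533 = 96 minutes
= 1 hour and 36 minutes

Final answer: 1 hour and 36 minutes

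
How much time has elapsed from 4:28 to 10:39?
From 4:28 to 10:39:
(10 x 60 + 39) - (4 x 60 + 28) = 639 - 268 = 371 minutes
= 6 hours and 11 minutes

Final answer: 6 hours and 11 minutes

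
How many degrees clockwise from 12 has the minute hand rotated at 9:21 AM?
The minute hand moves 6 degrees per minute.
At 9:21: 21 x 6 = 126 degrees

Final answer: 126 degrees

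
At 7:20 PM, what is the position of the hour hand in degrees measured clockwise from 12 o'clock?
The hour hand moves 30 degrees per hour and 0.5 degrees per minute.
At 7:20: (7) x 30 + 20 x 0.5 = 210 + 10 = 220 degrees

Final answer: 220 degrees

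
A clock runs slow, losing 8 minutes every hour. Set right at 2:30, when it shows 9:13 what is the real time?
For every 60 true minutes, the faulty clock advances 52 minutes, so 1 faulty-clock minute corresponds to 60/52 true minutes.
From 2:30 to 9:13 on the faulty dial is 403 minutes.
True elapsed: 403 x 60/52 = 465 minutes = 7 hours and 45 minutes.
True time: 2:30 + 7 hours and 45 minutes = 10:15.

Final answer: 10:15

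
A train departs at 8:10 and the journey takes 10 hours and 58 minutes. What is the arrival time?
Starting time: 8:10
Adding 58 minutes to 10 minutes: 10 + 58 = 68 minutes = 1 hour and 8 minutes
Adding 10 hours: 8 + 10 + 1 (carry) = 19 - 12 = 7
Final time: 7:08

Final answer: 7:08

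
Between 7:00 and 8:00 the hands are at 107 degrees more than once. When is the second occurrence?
At t minutes past 7:00, the hour hand is at 30 x 7 + 0.5t degrees and the minute hand is at 6t degrees.
The smaller angle between them is 107 degrees when |30H - 5.5t| = 107 or |30H - 5.5t| = 253.
With H = 7, solve 30 x 7 - 5.5t = +/- target for each target:
  t = (30 x 7 - 107) / 5.5 = 18.73
  t = (30 x 7 + 107) / 5.5 = 57.64
  t = (30 x 7 - 253) / 5.5 = -7.82 (outside (0, 60))
  t = (30 x 7 + 253) / 5.5 = 84.18 (outside (0, 60))
Valid solutions in (0, 60): {18.73, 57.64} minutes.
The second occurrence is t = 57.64 minutes.
The hands form a 107-degree angle at 57.64 minutes past 7:00.

Final answer: 57.64 minutes past 7:00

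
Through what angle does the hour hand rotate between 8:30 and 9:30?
The hour hand moves 0.5 degrees per minute.
Time elapsed: 9:30 - 8:30 = 60 minutes
Angular displacement: 60 x 0.5 = 30 degrees

Final answer: 30 degrees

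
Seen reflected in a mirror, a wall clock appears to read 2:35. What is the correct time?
Reflection across the vertical (12-6) axis maps a hand at angle A degrees to (360 - A) degrees, which sends a reading of T minutes past 12:00 to (720 - T) minutes past 12:00.
Mirror reads 2:35 = 155 minutes past 12:00.
Actual time: (720 - 155) mod 720 = 565 minutes = 9:25.

Final answer: 9:25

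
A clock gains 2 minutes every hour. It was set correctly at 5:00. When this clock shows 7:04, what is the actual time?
For every 60 true minutes, the faulty clock advances 62 minutes, so 1 faulty-clock minute corresponds to 60/62 true minutes.
From 5:00 to 7:04 on the faulty dial is 124 minutes.
True elapsed: 124 x 60/62 = 120 minutes = 2 hours.
True time: 5:00 + 2 hours = 7:00.

Final answer: 7:00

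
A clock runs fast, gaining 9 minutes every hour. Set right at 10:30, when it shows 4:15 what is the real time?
For every 60 true minutes, the faulty clock advances 69 minutes, so 1 faulty-clock minute corresponds to 60/69 true minutes.
From 10:30 to 4:15 on the faulty dial is 345 minutes.
True elapsed: 345 x 60/69 = 300 minutes = 5 hours.
True time: 10:30 + 5 hours = 3:30.

Final answer: 3:30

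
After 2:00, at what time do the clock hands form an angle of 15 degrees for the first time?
At t minutes past 2:00, the hour hand is at 30 x 2 + 0.5t degrees and the minute hand is at 6t degrees.
The smaller angle between them is 15 degrees when |30H - 5.5t| = 15 or |30H - 5.5t| = 345.
With H = 2, solve 30 x 2 - 5.5t = +/- target for each target:
  t = (30 x 2 - 15) / 5.5 = 8.18
  t = (30 x 2 + 15) / 5.5 = 13.64
  t = (30 x 2 - 345) / 5.5 = -51.82 (outside (0, 60))
  t = (30 x 2 + 345) / 5.5 = 73.64 (outside (0, 60))
Valid solutions in (0, 60): {8.18, 13.64} minutes.
The first occurrence is t = 8.18 minutes.
The hands form a 15-degree angle at 8.18 minutes past 2:00.

Final answer: 8.18 minutes past 2:00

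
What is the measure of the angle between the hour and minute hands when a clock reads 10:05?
Hour hand position: 10 x 30 + 5 x 0.5 = 302.5 degrees
Minute hand position: 5 x 6 = 30 degrees
Difference: |302.5 - 30| = 272.5 degrees
Since 272.5 > 180, the smaller angle is 360 - 272.5 = 87.5 degrees

Final answer: 87.5 degrees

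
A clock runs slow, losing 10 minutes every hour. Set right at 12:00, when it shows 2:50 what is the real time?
For every 60 true minutes, the faulty clock advances 50 minutes, so 1 faulty-clock minute corresponds to 60/50 true minutes.
From 12:00 to 2:50 on the faulty dial is 170 minutes.
True elapsed: 170 x 60/50 = 204 minutes = 3 hours and 24 minutes.
True time: 12:00 + 3 hours and 24 minutes = 3:24.

Final answer: 3:24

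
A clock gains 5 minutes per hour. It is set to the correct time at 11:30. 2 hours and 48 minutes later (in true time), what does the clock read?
For every 60 true minutes, the faulty clock advances 60 + 5 = 65 minutes.
True elapsed: 2 hours and 48 minutes = 168 minutes.
Faulty clock advances: 168 x 65/60 = 182 minutes (drift: 14 minutes ahead).
Shown time: 11:30 + 182 minutes = 2:32.

Final answer: 2:32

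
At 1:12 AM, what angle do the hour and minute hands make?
Hour hand position: 1 x 30 + 12 x 0.5 = 36 degrees
Minute hand position: 12 x 6 = 72 degrees
Difference: |36 - 72| = 36 degrees
The angle between the hands is 36 degrees

Final answer: 36 degrees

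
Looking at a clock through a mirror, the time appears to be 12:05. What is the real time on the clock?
Reflection across the vertical (12-6) axis maps a hand at angle A degrees to (360 - A) degrees, which sends a reading of T minutes past 12:00 to (720 - T) minutes past 12:00.
Mirror reads 12:05 = 5 minutes past 12:00.
Actual time: (720 - 5) mod 720 = 715 minutes = 11:55.

Final answer: 11:55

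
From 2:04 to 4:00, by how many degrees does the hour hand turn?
The hour hand moves 0.5 degrees per minute.
Time elapsed: 4:00 - 2:04 = 116 minutes
Angular displacement: 116 x 0.5 = 58 degrees

Final answer: 58 degrees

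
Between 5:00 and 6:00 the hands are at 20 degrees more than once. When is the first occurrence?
At t minutes past 5:00, the hour hand is at 30 x 5 + 0.5t degrees and the minute hand is at 6t degrees.
The smaller angle between them is 20 degrees when |30H - 5.5t| = 20 or |30H - 5.5t| = 340.
With H = 5, solve 30 x 5 - 5.5t = +/- target for each target:
  t = (30 x 5 - 20) / 5.5 = 23.64
  t = (30 x 5 + 20) / 5.5 = 30.91
  t = (30 x 5 - 340) / 5.5 = -34.55 (outside (0, 60))
  t = (30 x 5 + 340) / 5.5 = 89.09 (outside (0, 60))
Valid solutions in (0, 60): {23.64, 30.91} minutes.
The first occurrence is t = 23.64 minutes.
The hands form a 20-degree angle at 23.64 minutes past 5:00.

Final answer: 23.64 minutes past 5:00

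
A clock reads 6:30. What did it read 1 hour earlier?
Starting time: 6:30 = 390 total minutes past 12:00
Subtracting: 1 hour = 60 minutes
390 - 60 = 330 minutes
= 5 hours and 30 minutes past 12:00 = 5:30

Final answer: 5:30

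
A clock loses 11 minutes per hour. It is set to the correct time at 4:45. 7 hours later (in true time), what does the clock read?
For every 60 true minutes, the faulty clock advances 60 - 11 = 49 minutes.
True elapsed: 7 hours = 420 minutes.
Faulty clock advances: 420 x 49/60 = 343 minutes (drift: 77 minutes behind).
Shown time: 4:45 + 343 minutes = 10:28.

Final answer: 10:28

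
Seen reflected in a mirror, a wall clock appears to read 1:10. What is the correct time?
Reflection across the vertical (12-6) axis maps a hand at angle A degrees to (360 - A) degrees, which sends a reading of T minutes past 12:00 to (720 - T) minutes past 12:00.
Mirror reads 1:10 = 70 minutes past 12:00.
Actual time: (720 - 70) mod 720 = 650 minutes = 10:50.

Final answer: 10:50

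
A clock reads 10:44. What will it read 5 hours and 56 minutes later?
Starting time: 10:44
Adding 56 minutes to 44 minutes: 44 + 56 = 100 minutes = 1 hour and 40 minutes
Adding 5 hours: 10 + 5 + 1 (carry) = 16 - 12 = 4
Final time: 4:40

Final answer: 4:40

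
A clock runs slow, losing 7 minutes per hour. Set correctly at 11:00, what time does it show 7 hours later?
For every 60 true minutes, the faulty clock advances 60 - 7 = 53 minutes.
True elapsed: 7 hours = 420 minutes.
Faulty clock advances: 420 x 53/60 = 371 minutes (drift: 49 minutes behind).
Shown time: 11:00 + 371 minutes = 5:11.

Final answer: 5:11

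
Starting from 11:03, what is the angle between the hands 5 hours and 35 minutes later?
First find the time 5 hours and 35 minutes after 11:03.
Total minutes: 11 x 60 + 3 + 5 x 60 + 35 = 998.
998 mod 720 = 278 minutes = 4:38.
Now compute the angle at 4:38:
Hour hand: 4 x 30 + 38 x 0.5 = 139 degrees
Minute hand: 38 x 6 = 228 degrees
Difference: |139 - 228| = 89 degrees
The angle is 89 degrees

Final answer: 89 degrees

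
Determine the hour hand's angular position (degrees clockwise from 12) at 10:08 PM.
The hour hand moves 30 degrees per hour and 0.5 degrees per minute.
At 10:08: (10) x 30 + 8 x 0.5 = 300 + 4 = 304 degrees

Final answer: 304 degrees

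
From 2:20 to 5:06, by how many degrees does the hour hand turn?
The hour hand moves 0.5 degrees per minute.
Time elapsed: 5:06 - 2:20 = 166 minutes
Angular displacement: 166 x 0.5 = 83 degrees

Final answer: 83 degrees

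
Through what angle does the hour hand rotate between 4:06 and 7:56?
The hour hand moves 0.5 degrees per minute.
Time elapsed: 7:56 - 4:06 = 230 minutes
Angular displacement: 230 x 0.5 = 115 degrees

Final answer: 115 degrees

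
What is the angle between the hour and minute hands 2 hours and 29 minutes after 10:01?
First find the time 2 hours and 29 minutes after 10:01.
Total minutes: 10 x 60 + 1 + 2 x 60 + 29 = 750.
750 mod 720 = 30 minutes = 12:30.
Now compute the angle at 12:30:
Hour hand: 0 x 30 + 30 x 0.5 = 15 degrees
Minute hand: 30 x 6 = 180 degrees
Difference: |15 - 180| = 165 degrees
The angle is 165 degrees

Final answer: 165 degrees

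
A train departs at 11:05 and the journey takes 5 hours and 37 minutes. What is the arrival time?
Starting time: 11:05
Adding 37 minutes to 5 minutes: 5 + 37 = 42 minutes
Adding 5 hours: 11 + 5 = 16 - 12 = 4
Final time: 4:42

Final answer: 4:42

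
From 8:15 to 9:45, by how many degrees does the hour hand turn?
The hour hand moves 0.5 degrees per minute.
Time elapsed: 9:45 - 8:15 = 90 minutes
Angular displacement: 90 x 0.5 = 45 degrees

Final answer: 45 degrees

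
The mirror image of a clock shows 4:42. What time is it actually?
Reflection across the vertical (12-6) axis maps a hand at angle A degrees to (360 - A) degrees, which sends a reading of T minutes past 12:00 to (720 - T) minutes past 12:00.
Mirror reads 4:42 = 282 minutes past 12:00.
Actual time: (720 - 282) mod 720 = 438 minutes = 7:18.

Final answer: 7:18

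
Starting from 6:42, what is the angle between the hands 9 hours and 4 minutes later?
First find the time 9 hours and 4 minutes after 6:42.
Total minutes: 6 x 60 + 42 + 9 x 60 + 4 = 946.
946 mod 720 = 226 minutes = 3:46.
Now compute the angle at 3:46:
Hour hand: 3 x 30 + 46 x 0.5 = 113 degrees
Minute hand: 46 x 6 = 276 degrees
Difference: |113 - 276| = 163 degrees
The angle is 163 degrees

Final answer: 163 degrees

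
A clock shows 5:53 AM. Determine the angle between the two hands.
Hour hand position: 5 x 30 + 53 x 0.5 = 176.5 degrees
Minute hand position: 53 x 6 = 318 degrees
Difference: |176.5 - 318| = 141.5 degrees
The angle between the hands is 141.5 degrees

Final answer: 141.5 degrees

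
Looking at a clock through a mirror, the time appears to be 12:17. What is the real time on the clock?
Reflection across the vertical (12-6) axis maps a hand at angle A degrees to (360 - A) degrees, which sends a reading of T minutes past 12:00 to (720 - T) minutes past 12:00.
Mirror reads 12:17 = 17 minutes past 12:00.
Actual time: (720 - 17) mod 720 = 703 minutes = 11:43.

Final answer: 11:43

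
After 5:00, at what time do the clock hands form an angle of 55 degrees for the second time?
At t minutes past 5:00, the hour hand is at 30 x 5 + 0.5t degrees and the minute hand is at 6t degrees.
The smaller angle between them is 55 degrees when |30H - 5.5t| = 55 or |30H - 5.5t| = 305.
With H = 5, solve 30 x 5 - 5.5t = +/- target for each target:
  t = (30 x 5 - 55) / 5.5 = 17.27
  t = (30 x 5 + 55) / 5.5 = 37.27
  t = (30 x 5 - 305) / 5.5 = -28.18 (outside (0, 60))
  t = (30 x 5 + 305) / 5.5 = 82.73 (outside (0, 60))
Valid solutions in (0, 60): {17.27, 37.27} minutes.
The second occurrence is t = 37.27 minutes.
The hands form a 55-degree angle at 37.27 minutes past 5:00.

Final answer: 37.27 minutes past 5:00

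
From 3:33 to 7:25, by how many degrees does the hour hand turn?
The hour hand moves 0.5 degrees per minute.
Time elapsed: 7:25 - 3:33 = 232 minutes
Angular displacement: 232 x 0.5 = 116 degrees

Final answer: 116 degrees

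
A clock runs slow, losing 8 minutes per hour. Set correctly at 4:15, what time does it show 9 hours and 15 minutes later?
For every 60 true minutes, the faulty clock advances 60 - 8 = 52 minutes.
True elapsed: 9 hours and 15 minutes = 555 minutes.
Faulty clock advances: 555 x 52/60 = 481 minutes (drift: 74 minutes behind).
Shown time: 4:15 + 481 minutes = 12:16.

Final answer: 12:16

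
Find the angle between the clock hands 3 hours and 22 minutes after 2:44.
First find the time 3 hours and 22 minutes after 2:44.
Total minutes: 2 x 60 + 44 + 3 x 60 + 22 = 366.
366 mod 720 = 366 minutes = 6:06.
Now compute the angle at 6:06:
Hour hand: 6 x 30 + 6 x 0.5 = 183 degrees
Minute hand: 6 x 6 = 36 degrees
Difference: |183 - 36| = 147 degrees
The angle is 147 degrees

Final answer: 147 degrees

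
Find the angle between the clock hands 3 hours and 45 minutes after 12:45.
First find the time 3 hours and 45 minutes after 12:45.
Total minutes: 12 x 60 + 45 + 3 x 60 + 45 = 990.
990 mod 720 = 270 minutes = 4:30.
Now compute the angle at 4:30:
Hour hand: 4 x 30 + 30 x 0.5 = 135 degrees
Minute hand: 30 x 6 = 180 degrees
Difference: |135 - 180| = 45 degrees
The angle is 45 degrees

Final answer: 45 degrees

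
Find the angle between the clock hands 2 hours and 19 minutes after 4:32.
First find the time 2 hours and 19 minutes after 4:32.
Total minutes: 4 x 60 + 32 + 2 x 60 + 19 = 411.
411 mod 720 = 411 minutes = 6:51.
Now compute the angle at 6:51:
Hour hand: 6 x 30 + 51 x 0.5 = 205.5 degrees
Minute hand: 51 x 6 = 306 degrees
Difference: |205.5 - 306| = 100.5 degrees
The angle is 100.5 degrees

Final answer: 100.5 degrees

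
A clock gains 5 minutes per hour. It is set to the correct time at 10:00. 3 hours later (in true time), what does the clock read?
For every 60 true minutes, the faulty clock advances 60 + 5 = 65 minutes.
True elapsed: 3 hours = 180 minutes.
Faulty clock advances: 180 x 65/60 = 195 minutes (drift: 15 minutes ahead).
Shown time: 10:00 + 195 minutes = 1:15.

Final answer: 1:15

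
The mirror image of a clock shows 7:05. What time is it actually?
Reflection across the vertical (12-6) axis maps a hand at angle A degrees to (360 - A) degrees, which sends a reading of T minutes past 12:00 to (720 - T) minutes past 12:00.
Mirror reads 7:05 = 425 minutes past 12:00.
Actual time: (720 - 425) mod 720 = 295 minutes = 4:55.

Final answer: 4:55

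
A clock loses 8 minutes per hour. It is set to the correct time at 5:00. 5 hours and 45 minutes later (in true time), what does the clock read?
For every 60 true minutes, the faulty clock advances 60 - 8 = 52 minutes.
True elapsed: 5 hours and 45 minutes = 345 minutes.
Faulty clock advances: 345 x 52/60 = 299 minutes (drift: 46 minutes behind).
Shown time: 5:00 + 299 minutes = 9:59.

Final answer: 9:59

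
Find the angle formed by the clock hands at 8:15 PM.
Hour hand position: 8 x 30 + 15 x 0.5 = 247.5 degrees
Minute hand position: 15 x 6 = 90 degrees
Difference: |247.5 - 90| = 157.5 degrees
The angle between the hands is 157.5 degrees

Final answer: 157.5 degrees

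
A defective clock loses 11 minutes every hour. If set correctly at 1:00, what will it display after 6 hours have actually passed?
For every 60 true minutes, the faulty clock advances 60 - 11 = 49 minutes.
True elapsed: 6 hours = 360 minutes.
Faulty clock advances: 360 x 49/60 = 294 minutes (drift: 66 minutes behind).
Shown time: 1:00 + 294 minutes = 5:54.

Final answer: 5:54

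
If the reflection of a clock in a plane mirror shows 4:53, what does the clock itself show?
Reflection across the vertical (12-6) axis maps a hand at angle A degrees to (360 - A) degrees, which sends a reading of T minutes past 12:00 to (720 - T) minutes past 12:00.
Mirror reads 4:53 = 293 minutes past 12:00.
Actual time: (720 - 293) mod 720 = 427 minutes = 7:07.

Final answer: 7:07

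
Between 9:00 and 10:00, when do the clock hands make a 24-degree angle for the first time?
At t minutes past 9:00, the hour hand is at 30 x 9 + 0.5t degrees and the minute hand is at 6t degrees.
The smaller angle between them is 24 degrees when |30H - 5.5t| = 24 or |30H - 5.5t| = 336.
With H = 9, solve 30 x 9 - 5.5t = +/- target for each target:
  t = (30 x 9 - 24) / 5.5 = 44.73
  t = (30 x 9 + 24) / 5.5 = 53.45
  t = (30 x 9 - 336) / 5.5 = -12 (outside (0, 60))
  t = (30 x 9 + 336) / 5.5 = 110.18 (outside (0, 60))
Valid solutions in (0, 60): {44.73, 53.45} minutes.
The first occurrence is t = 44.73 minutes.
The hands form a 24-degree angle at 44.73 minutes past 9:00.

Final answer: 44.73 minutes past 9:00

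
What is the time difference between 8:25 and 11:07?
From 8:25 to 11:07:
(11 x 60 + 7) - (8 x 60 + 25) = 667 - 505 = 162 minutes
= 2 hours and 42 minutes

Final answer: 2 hours and 42 minutes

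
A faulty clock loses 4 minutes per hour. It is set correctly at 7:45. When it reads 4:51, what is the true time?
For every 60 true minutes, the faulty clock advances 56 minutes, so 1 faulty-clock minute corresponds to 60/56 true minutes.
From 7:45 to 4:51 on the faulty dial is 546 minutes.
True elapsed: 546 x 60/56 = 585 minutes = 9 hours and 45 minutes.
True time: 7:45 + 9 hours and 45 minutes = 5:30.

Final answer: 5:30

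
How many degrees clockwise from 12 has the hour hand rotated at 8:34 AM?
The hour hand moves 30 degrees per hour and 0.5 degrees per minute.
At 8:34: (8) x 30 + 34 x 0.5 = 240 + 17 = 257 degrees

Final answer: 257 degrees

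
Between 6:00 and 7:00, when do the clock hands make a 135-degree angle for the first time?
At t minutes past 6:00, the hour hand is at 30 x 6 + 0.5t degrees and the minute hand is at 6t degrees.
The smaller angle between them is 135 degrees when |30H - 5.5t| = 135 or |30H - 5.5t| = 225.
With H = 6, solve 30 x 6 - 5.5t = +/- target for each target:
  t = (30 x 6 - 135) / 5.5 = 8.18
  t = (30 x 6 + 135) / 5.5 = 57.27
  t = (30 x 6 - 225) / 5.5 = -8.18 (outside (0, 60))
  t = (30 x 6 + 225) / 5.5 = 73.64 (outside (0, 60))
Valid solutions in (0, 60): {8.18, 57.27} minutes.
The first occurrence is t = 8.18 minutes.
The hands form a 135-degree angle at 8.18 minutes past 6:00.

Final answer: 8.18 minutes past 6:00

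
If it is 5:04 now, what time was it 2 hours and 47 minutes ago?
Starting time: 5:04 = 304 total minutes past 12:00
Subtracting: 2 hours and 47 minutes = 167 minutes
304 - 167 = 137 minutes
= 2 hours and 17 minutes past 12:00 = 2:17

Final answer: 2:17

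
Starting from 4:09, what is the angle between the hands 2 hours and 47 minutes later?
First find the time 2 hours and 47 minutes after 4:09.
Total minutes: 4 x 60 + 9 + 2 x 60 + 47 = 416.
416 mod 720 = 416 minutes = 6:56.
Now compute the angle at 6:56:
Hour hand: 6 x 30 + 56 x 0.5 = 208 degrees
Minute hand: 56 x 6 = 336 degrees
Difference: |208 - 336| = 128 degrees
The angle is 128 degrees

Final answer: 128 degrees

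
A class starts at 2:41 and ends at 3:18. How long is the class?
From 2:41 to 3:18:
(3 x 60 + 18) - (2 x 60 + 41) = 198 - 161 = 37 minutes
= 37 minutes

Final answer: 37 minutes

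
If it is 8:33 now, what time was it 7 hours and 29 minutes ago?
Starting time: 8:33 = 513 total minutes past 12:00
Subtracting: 7 hours and 29 minutes = 449 minutes
513 - 449 = 64 minutes
= 1 hour and 4 minutes past 12:00 = 1:04

Final answer: 1:04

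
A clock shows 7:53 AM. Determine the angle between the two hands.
Hour hand position: 7 x 30 + 53 x 0.5 = 236.5 degrees
Minute hand position: 53 x 6 = 318 degrees
Difference: |236.5 - 318| = 81.5 degrees
The angle between the hands is 81.5 degrees

Final answer: 81.5 degrees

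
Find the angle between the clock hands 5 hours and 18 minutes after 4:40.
First find the time 5 hours and 18 minutes after 4:40.
Total minutes: 4 x 60 + 40 + 5 x 60 + 18 = 598.
598 mod 720 = 598 minutes = 9:58.
Now compute the angle at 9:58:
Hour hand: 9 x 30 + 58 x 0.5 = 299 degrees
Minute hand: 58 x 6 = 348 degrees
Difference: |299 - 348| = 49 degrees
The angle is 49 degrees

Final answer: 49 degrees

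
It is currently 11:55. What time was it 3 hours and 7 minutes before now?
Starting time: 11:55 = 715 total minutes past 12:00
Subtracting: 3 hours and 7 minutes = 187 minutes
715 - 187 = 528 minutes
= 8 hours and 48 minutes past 12:00 = 8:48

Final answer: 8:48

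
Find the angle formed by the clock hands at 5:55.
Hour hand position: 5 x 30 + 55 x 0.5 = 177.5 degrees
Minute hand position: 55 x 6 = 330 degrees
Difference: |177.5 - 330| = 152.5 degrees
The angle between the hands is 152.5 degrees

Final answer: 152.5 degrees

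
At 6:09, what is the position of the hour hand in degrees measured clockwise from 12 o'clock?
The hour hand moves 30 degrees per hour and 0.5 degrees per minute.
At 6:09: (6) x 30 + 9 x 0.5 = 180 + 4.5 = 184.5 degrees

Final answer: 184.5 degrees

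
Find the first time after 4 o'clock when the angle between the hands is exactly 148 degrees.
At t minutes past 4:00, the hour hand is at 30 x 4 + 0.5t degrees and the minute hand is at 6t degrees.
The smaller angle between them is 148 degrees when |30H - 5.5t| = 148 or |30H - 5.5t| = 212.
With H = 4, solve 30 x 4 - 5.5t = +/- target for each target:
  t = (30 x 4 - 148) / 5.5 = -5.09 (outside (0, 60))
  t = (30 x 4 + 148) / 5.5 = 48.73
  t = (30 x 4 - 212) / 5.5 = -16.73 (outside (0, 60))
  t = (30 x 4 + 212) / 5.5 = 60.36 (outside (0, 60))
Valid solutions in (0, 60): {48.73} minutes.
The first occurrence is t = 48.73 minutes.
The hands form a 148-degree angle at 48.73 minutes past 4:00.

Final answer: 48.73 minutes past 4:00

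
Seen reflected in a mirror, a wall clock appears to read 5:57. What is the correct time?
Reflection across the vertical (12-6) axis maps a hand at angle A degrees to (360 - A) degrees, which sends a reading of T minutes past 12:00 to (720 - T) minutes past 12:00.
Mirror reads 5:57 = 357 minutes past 12:00.
Actual time: (720 - 357) mod 720 = 363 minutes = 6:03.

Final answer: 6:03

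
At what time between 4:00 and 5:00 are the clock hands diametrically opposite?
For hands to be 180 degrees apart: |30H - 5.5t| = 180
With H = 4: t = (30 x 4 + 180)/5.5 = 54.55 or t = (30 x 4 - 180)/5.5 = -10.91
First valid solution (0 < t < 60): t = 54.55 minutes
The hands are opposite at 54.55 minutes past 4:00.

Final answer: 54.55 minutes past 4:00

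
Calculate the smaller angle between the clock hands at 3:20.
Hour hand position: 3 x 30 + 20 x 0.5 = 100 degrees
Minute hand position: 20 x 6 = 120 degrees
Difference: |100 - 120| = 20 degrees
The angle between the hands is 20 degrees

Final answer: 20 degrees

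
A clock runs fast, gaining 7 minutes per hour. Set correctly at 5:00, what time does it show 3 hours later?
For every 60 true minutes, the faulty clock advances 60 + 7 = 67 minutes.
True elapsed: 3 hours = 180 minutes.
Faulty clock advances: 180 x 67/60 = 201 minutes (drift: 21 minutes ahead).
Shown time: 5:00 + 201 minutes = 8:21.

Final answer: 8:21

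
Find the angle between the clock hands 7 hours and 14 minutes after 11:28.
First find the time 7 hours and 14 minutes after 11:28.
Total minutes: 11 x 60 + 28 + 7 x 60 + 14 = 1122.
1122 mod 720 = 402 minutes = 6:42.
Now compute the angle at 6:42:
Hour hand: 6 x 30 + 42 x 0.5 = 201 degrees
Minute hand: 42 x 6 = 252 degrees
Difference: |201 - 252| = 51 degrees
The angle is 51 degrees

Final answer: 51 degrees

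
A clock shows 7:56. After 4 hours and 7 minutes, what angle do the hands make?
First find the time 4 hours and 7 minutes after 7:56.
Total minutes: 7 x 60 + 56 + 4 x 60 + 7 = 723.
723 mod 720 = 3 minutes = 12:03.
Now compute the angle at 12:03:
Hour hand: 0 x 30 + 3 x 0.5 = 1.5 degrees
Minute hand: 3 x 6 = 18 degrees
Difference: |1.5 - 18| = 16.5 degrees
The angle is 16.5 degrees

Final answer: 16.5 degrees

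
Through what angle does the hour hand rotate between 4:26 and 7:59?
The hour hand moves 0.5 degrees per minute.
Time elapsed: 7:59 - 4:26 = 213 minutes
Angular displacement: 213 x 0.5 = 106.5 degrees

Final answer: 106.5 degrees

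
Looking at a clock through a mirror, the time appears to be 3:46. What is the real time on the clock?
Reflection across the vertical (12-6) axis maps a hand at angle A degrees to (360 - A) degrees, which sends a reading of T minutes past 12:00 to (720 - T) minutes past 12:00.
Mirror reads 3:46 = 226 minutes past 12:00.
Actual time: (720 - 226) mod 720 = 494 minutes = 8:14.

Final answer: 8:14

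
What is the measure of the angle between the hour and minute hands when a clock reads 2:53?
Hour hand position: 2 x 30 + 53 x 0.5 = 86.5 degrees
Minute hand position: 53 x 6 = 318 degrees
Difference: |86.5 - 318| = 231.5 degrees
Since 231.5 > 180, the smaller angle is 360 - 231.5 = 128.5 degrees

Final answer: 128.5 degrees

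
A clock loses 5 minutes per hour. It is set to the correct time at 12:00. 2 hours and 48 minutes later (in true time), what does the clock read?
For every 60 true minutes, the faulty clock advances 60 - 5 = 55 minutes.
True elapsed: 2 hours and 48 minutes = 168 minutes.
Faulty clock advances: 168 x 55/60 = 154 minutes (drift: 14 minutes behind).
Shown time: 12:00 + 154 minutes = 2:34.

Final answer: 2:34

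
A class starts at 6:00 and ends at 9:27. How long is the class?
From 6:00 to 9:27:
(9 x 60 + 27) - (6 x 60 + 0) = 567 - 360 = 207 minutes
= 3 hours and 27 minutes

Final answer: 3 hours and 27 minutes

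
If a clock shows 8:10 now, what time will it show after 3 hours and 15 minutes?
Starting time: 8:10
Adding 15 minutes to 10 minutes: 10 + 15 = 25 minutes
Adding 3 hours: 8 + 3 = 11
Final time: 11:25

Final answer: 11:25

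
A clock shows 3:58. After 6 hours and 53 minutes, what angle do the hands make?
First find the time 6 hours and 53 minutes after 3:58.
Total minutes: 3 x 60 + 58 + 6 x 60 + 53 = 651.
651 mod 720 = 651 minutes = 10:51.
Now compute the angle at 10:51:
Hour hand: 10 x 30 + 51 x 0.5 = 325.5 degrees
Minute hand: 51 x 6 = 306 degrees
Difference: |325.5 - 306| = 19.5 degrees
The angle is 19.5 degrees

Final answer: 19.5 degrees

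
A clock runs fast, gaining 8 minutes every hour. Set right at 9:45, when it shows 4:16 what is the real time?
For every 60 true minutes, the faulty clock advances 68 minutes, so 1 faulty-clock minute corresponds to 60/68 true minutes.
From 9:45 to 4:16 on the faulty dial is 391 minutes.
True elapsed: 391 x 60/68 = 345 minutes = 5 hours and 45 minutes.
True time: 9:45 + 5 hours and 45 minutes = 3:30.

Final answer: 3:30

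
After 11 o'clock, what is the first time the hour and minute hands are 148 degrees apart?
At t minutes past 11:00, the hour hand is at 30 x 11 + 0.5t degrees and the minute hand is at 6t degrees.
The smaller angle between them is 148 degrees when |30H - 5.5t| = 148 or |30H - 5.5t| = 212.
With H = 11, solve 30 x 11 - 5.5t = +/- target for each target:
  t = (30 x 11 - 148) / 5.5 = 33.09
  t = (30 x 11 + 148) / 5.5 = 86.91 (outside (0, 60))
  t = (30 x 11 - 212) / 5.5 = 21.45
  t = (30 x 11 + 212) / 5.5 = 98.55 (outside (0, 60))
Valid solutions in (0, 60): {21.45, 33.09} minutes.
The first occurrence is t = 21.45 minutes.
The hands form a 148-degree angle at 21.45 minutes past 11:00.

Final answer: 21.45 minutes past 11:00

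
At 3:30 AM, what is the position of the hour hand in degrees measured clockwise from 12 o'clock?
The hour hand moves 30 degrees per hour and 0.5 degrees per minute.
At 3:30: (3) x 30 + 30 x 0.5 = 90 + 15 = 105 degrees

Final answer: 105 degrees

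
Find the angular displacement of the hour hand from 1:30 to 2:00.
The hour hand moves 0.5 degrees per minute.
Time elapsed: 2:00 - 1:30 = 30 minutes
Angular displacement: 30 x 0.5 = 15 degrees

Final answer: 15 degrees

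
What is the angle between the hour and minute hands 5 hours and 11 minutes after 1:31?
First find the time 5 hours and 11 minutes after 1:31.
Total minutes: 1 x 60 + 31 + 5 x 60 + 11 = 402.
402 mod 720 = 402 minutes = 6:42.
Now compute the angle at 6:42:
Hour hand: 6 x 30 + 42 x 0.5 = 201 degrees
Minute hand: 42 x 6 = 252 degrees
Difference: |201 - 252| = 51 degrees
The angle is 51 degrees

Final answer: 51 degrees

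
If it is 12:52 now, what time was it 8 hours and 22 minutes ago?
Starting time: 12:52 = 52 total minutes past 12:00
Subtracting: 8 hours and 22 minutes = 502 minutes
52 - 502 = -450 (negative, add 12 hours = 720) = 270 minutes
= 4 hours and 30 minutes past 12:00 = 4:30

Final answer: 4:30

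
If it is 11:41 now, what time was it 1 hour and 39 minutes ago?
Starting time: 11:41 = 701 total minutes past 12:00
Subtracting: 1 hour and 39 minutes = 99 minutes
701 - 99 = 602 minutes
= 10 hours and 2 minutes past 12:00 = 10:02

Final answer: 10:02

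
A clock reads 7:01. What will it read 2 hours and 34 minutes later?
Starting time: 7:01
Adding 34 minutes to 1 minute: 1 + 34 = 35 minutes
Adding 2 hours: 7 + 2 = 9
Final time: 9:35

Final answer: 9:35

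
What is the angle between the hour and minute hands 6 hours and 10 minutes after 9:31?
First find the time 6 hours and 10 minutes after 9:31.
Total minutes: 9 x 60 + 31 + 6 x 60 + 10 = 941.
941 mod 720 = 221 minutes = 3:41.
Now compute the angle at 3:41:
Hour hand: 3 x 30 + 41 x 0.5 = 110.5 degrees
Minute hand: 41 x 6 = 246 degrees
Difference: |110.5 - 246| = 135.5 degrees
The angle is 135.5 degrees

Final answer: 135.5 degrees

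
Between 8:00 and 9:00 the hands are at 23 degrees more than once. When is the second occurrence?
At t minutes past 8:00, the hour hand is at 30 x 8 + 0.5t degrees and the minute hand is at 6t degrees.
The smaller angle between them is 23 degrees when |30H - 5.5t| = 23 or |30H - 5.5t| = 337.
With H = 8, solve 30 x 8 - 5.5t = +/- target for each target:
  t = (30 x 8 - 23) / 5.5 = 39.45
  t = (30 x 8 + 23) / 5.5 = 47.82
  t = (30 x 8 - 337) / 5.5 = -17.64 (outside (0, 60))
  t = (30 x 8 + 337) / 5.5 = 104.91 (outside (0, 60))
Valid solutions in (0, 60): {39.45, 47.82} minutes.
The second occurrence is t = 47.82 minutes.
The hands form a 23-degree angle at 47.82 minutes past 8:00.

Final answer: 47.82 minutes past 8:00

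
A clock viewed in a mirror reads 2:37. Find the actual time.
Reflection across the vertical (12-6) axis maps a hand at angle A degrees to (360 - A) degrees, which sends a reading of T minutes past 12:00 to (720 - T) minutes past 12:00.
Mirror reads 2:37 = 157 minutes past 12:00.
Actual time: (720 - 157) mod 720 = 563 minutes = 9:23.

Final answer: 9:23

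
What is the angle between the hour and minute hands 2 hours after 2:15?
First find the time 2 hours after 2:15.
Total minutes: 2 x 60 + 15 + 2 x 60 + 0 = 255.
255 mod 720 = 255 minutes = 4:15.
Now compute the angle at 4:15:
Hour hand: 4 x 30 + 15 x 0.5 = 127.5 degrees
Minute hand: 15 x 6 = 90 degrees
Difference: |127.5 - 90| = 37.5 degrees
The angle is 37.5 degrees

Final answer: 37.5 degrees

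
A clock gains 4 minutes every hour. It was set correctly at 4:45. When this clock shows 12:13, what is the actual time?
For every 60 true minutes, the faulty clock advances 64 minutes, so 1 faulty-clock minute corresponds to 60/64 true minutes.
From 4:45 to 12:13 on the faulty dial is 448 minutes.
True elapsed: 448 x 60/64 = 420 minutes = 7 hours.
True time: 4:45 + 7 hours = 11:45.

Final answer: 11:45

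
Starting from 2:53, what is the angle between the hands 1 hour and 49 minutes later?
First find the time 1 hour and 49 minutes after 2:53.
Total minutes: 2 x 60 + 53 + 1 x 60 + 49 = 282.
282 mod 720 = 282 minutes = 4:42.
Now compute the angle at 4:42:
Hour hand: 4 x 30 + 42 x 0.5 = 141 degrees
Minute hand: 42 x 6 = 252 degrees
Difference: |141 - 252| = 111 degrees
The angle is 111 degrees

Final answer: 111 degrees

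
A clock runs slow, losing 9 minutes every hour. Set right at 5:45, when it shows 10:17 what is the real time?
For every 60 true minutes, the faulty clock advances 51 minutes, so 1 faulty-clock minute corresponds to 60/51 true minutes.
From 5:45 to 10:17 on the faulty dial is 272 minutes.
True elapsed: 272 x 60/51 = 320 minutes = 5 hours and 20 minutes.
True time: 5:45 + 5 hours and 20 minutes = 11:05.

Final answer: 11:05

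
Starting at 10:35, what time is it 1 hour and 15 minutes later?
Starting time: 10:35
Adding 15 minutes to 35 minutes: 35 + 15 = 50 minutes
Adding 1 hour: 10 + 1 = 11
Final time: 11:50

Final answer: 11:50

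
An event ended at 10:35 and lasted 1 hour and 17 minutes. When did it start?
Starting time: 10:35 = 635 total minutes past 12:00
Subtracting: 1 hour and 17 minutes = 77 minutes
635 - 77 = 558 minutes
= 9 hours and 18 minutes past 12:00 = 9:18

Final answer: 9:18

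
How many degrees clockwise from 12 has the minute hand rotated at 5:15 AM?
The minute hand moves 6 degrees per minute.
At 5:15: 15 x 6 = 90 degrees

Final answer: 90 degrees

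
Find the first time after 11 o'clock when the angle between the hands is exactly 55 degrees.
At t minutes past 11:00, the hour hand is at 30 x 11 + 0.5t degrees and the minute hand is at 6t degrees.
The smaller angle between them is 55 degrees when |30H - 5.5t| = 55 or |30H - 5.5t| = 305.
With H = 11, solve 30 x 11 - 5.5t = +/- target for each target:
  t = (30 x 11 - 55) / 5.5 = 50
  t = (30 x 11 + 55) / 5.5 = 70 (outside (0, 60))
  t = (30 x 11 - 305) / 5.5 = 4.55
  t = (30 x 11 + 305) / 5.5 = 115.45 (outside (0, 60))
Valid solutions in (0, 60): {4.55, 50} minutes.
The first occurrence is t = 4.55 minutes.
The hands form a 55-degree angle at 4.55 minutes past 11:00.

Final answer: 4.55 minutes past 11:00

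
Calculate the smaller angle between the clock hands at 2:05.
Hour hand position: 2 x 30 + 5 x 0.5 = 62.5 degrees
Minute hand position: 5 x 6 = 30 degrees
Difference: |62.5 - 30| = 32.5 degrees
The angle between the hands is 32.5 degrees

Final answer: 32.5 degrees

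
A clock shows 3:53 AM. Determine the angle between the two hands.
Hour hand position: 3 x 30 + 53 x 0.5 = 116.5 degrees
Minute hand position: 53 x 6 = 318 degrees
Difference: |116.5 - 318| = 201.5 degrees
Since 201.5 > 180, the smaller angle is 360 - 201.5 = 158.5 degrees

Final answer: 158.5 degrees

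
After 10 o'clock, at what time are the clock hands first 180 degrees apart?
For hands to be 180 degrees apart: |30H - 5.5t| = 180
With H = 10: t = (30 x 10 + 180)/5.5 = 87.27 or t = (30 x 10 - 180)/5.5 = 21.82
First valid solution (0 < t < 60): t = 21.82 minutes
The hands are opposite at 21.82 minutes past 10:00.

Final answer: 21.82 minutes past 10:00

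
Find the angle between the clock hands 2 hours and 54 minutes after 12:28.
First find the time 2 hours and 54 minutes after 12:28.
Total minutes: 12 x 60 + 28 + 2 x 60 + 54 = 922.
922 mod 720 = 202 minutes = 3:22.
Now compute the angle at 3:22:
Hour hand: 3 x 30 + 22 x 0.5 = 101 degrees
Minute hand: 22 x 6 = 132 degrees
Difference: |101 - 132| = 31 degrees
The angle is 31 degrees

Final answer: 31 degrees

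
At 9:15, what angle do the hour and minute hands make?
Hour hand position: 9 x 30 + 15 x 0.5 = 277.5 degrees
Minute hand position: 15 x 6 = 90 degrees
Difference: |277.5 - 90| = 187.5 degrees
Since 187.5 > 180, the smaller angle is 360 - 187.5 = 172.5 degrees

Final answer: 172.5 degrees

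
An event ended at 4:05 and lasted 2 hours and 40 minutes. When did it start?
Starting time: 4:05 = 245 total minutes past 12:00
Subtracting: 2 hours and 40 minutes = 160 minutes
245 - 160 = 85 minutes
= 1 hour and 25 minutes past 12:00 = 1:25

Final answer: 1:25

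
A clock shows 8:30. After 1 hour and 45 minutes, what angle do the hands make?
First find the time 1 hour and 45 minutes after 8:30.
Total minutes: 8 x 60 + 30 + 1 x 60 + 45 = 615.
615 mod 720 = 615 minutes = 10:15.
Now compute the angle at 10:15:
Hour hand: 10 x 30 + 15 x 0.5 = 307.5 degrees
Minute hand: 15 x 6 = 90 degrees
Difference: |307.5 - 90| = 217.5 degrees
Smaller angle: 360 - 217.5 = 142.5 degrees

Final answer: 142.5 degrees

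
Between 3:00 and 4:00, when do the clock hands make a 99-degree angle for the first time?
At t minutes past 3:00, the hour hand is at 30 x 3 + 0.5t degrees and the minute hand is at 6t degrees.
The smaller angle between them is 99 degrees when |30H - 5.5t| = 99 or |30H - 5.5t| = 261.
With H = 3, solve 30 x 3 - 5.5t = +/- target for each target:
  t = (30 x 3 - 99) / 5.5 = -1.64 (outside (0, 60))
  t = (30 x 3 + 99) / 5.5 = 34.36
  t = (30 x 3 - 261) / 5.5 = -31.09 (outside (0, 60))
  t = (30 x 3 + 261) / 5.5 = 63.82 (outside (0, 60))
Valid solutions in (0, 60): {34.36} minutes.
The first occurrence is t = 34.36 minutes.
The hands form a 99-degree angle at 34.36 minutes past 3:00.

Final answer: 34.36 minutes past 3:00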